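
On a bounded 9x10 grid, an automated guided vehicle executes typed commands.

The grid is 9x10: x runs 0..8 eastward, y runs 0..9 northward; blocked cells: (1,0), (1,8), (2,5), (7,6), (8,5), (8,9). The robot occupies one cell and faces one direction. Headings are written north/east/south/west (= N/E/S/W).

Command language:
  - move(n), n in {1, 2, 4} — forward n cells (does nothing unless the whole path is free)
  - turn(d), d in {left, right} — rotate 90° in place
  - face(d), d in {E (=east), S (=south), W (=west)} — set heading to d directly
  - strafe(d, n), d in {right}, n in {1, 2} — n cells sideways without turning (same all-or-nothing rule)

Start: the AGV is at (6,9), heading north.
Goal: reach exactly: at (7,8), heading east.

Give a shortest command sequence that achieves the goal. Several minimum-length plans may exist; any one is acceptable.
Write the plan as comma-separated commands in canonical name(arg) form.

face(E), move(1), strafe(right, 1)

initial: at (6,9), heading north
1. face(E) → at (6,9), heading east
2. move(1) → at (7,9), heading east
3. strafe(right, 1) → at (7,8), heading east
nothing shorter than 3 reaches the goal.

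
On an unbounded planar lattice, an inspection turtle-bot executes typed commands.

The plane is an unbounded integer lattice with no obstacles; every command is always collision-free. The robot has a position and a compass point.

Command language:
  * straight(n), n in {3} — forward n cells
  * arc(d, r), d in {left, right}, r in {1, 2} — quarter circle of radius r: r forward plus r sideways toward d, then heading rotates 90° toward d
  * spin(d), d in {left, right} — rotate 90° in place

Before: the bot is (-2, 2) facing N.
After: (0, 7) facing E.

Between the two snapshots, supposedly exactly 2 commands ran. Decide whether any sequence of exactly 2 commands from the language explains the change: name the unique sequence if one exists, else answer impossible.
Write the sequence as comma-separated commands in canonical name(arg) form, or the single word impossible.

key: order matters: swapping straight(3) and arc(right, 2) lands elsewhere
initial: (-2, 2) facing N
1. straight(3) → (-2, 5) facing N
2. arc(right, 2) → (0, 7) facing E
no other 2-command option fits: unique.

straight(3), arc(right, 2)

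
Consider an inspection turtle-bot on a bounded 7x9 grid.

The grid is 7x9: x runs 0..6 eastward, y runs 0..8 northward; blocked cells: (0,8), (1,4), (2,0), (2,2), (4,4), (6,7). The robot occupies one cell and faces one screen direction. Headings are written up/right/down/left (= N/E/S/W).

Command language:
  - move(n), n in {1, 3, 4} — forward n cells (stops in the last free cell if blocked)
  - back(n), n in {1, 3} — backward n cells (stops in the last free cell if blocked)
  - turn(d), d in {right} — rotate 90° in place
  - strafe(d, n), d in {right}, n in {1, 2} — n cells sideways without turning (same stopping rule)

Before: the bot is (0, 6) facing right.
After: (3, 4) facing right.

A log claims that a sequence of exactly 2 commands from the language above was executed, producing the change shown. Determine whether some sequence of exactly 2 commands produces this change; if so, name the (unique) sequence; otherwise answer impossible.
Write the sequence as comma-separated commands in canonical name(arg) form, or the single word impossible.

move(3), strafe(right, 2)

key: heading stays E — no command in the sequence turns
begin: (0, 6) facing right
step 1 (move(3)): (3, 6) facing right
step 2 (strafe(right, 2)): (3, 4) facing right
no other 2-command option fits: unique.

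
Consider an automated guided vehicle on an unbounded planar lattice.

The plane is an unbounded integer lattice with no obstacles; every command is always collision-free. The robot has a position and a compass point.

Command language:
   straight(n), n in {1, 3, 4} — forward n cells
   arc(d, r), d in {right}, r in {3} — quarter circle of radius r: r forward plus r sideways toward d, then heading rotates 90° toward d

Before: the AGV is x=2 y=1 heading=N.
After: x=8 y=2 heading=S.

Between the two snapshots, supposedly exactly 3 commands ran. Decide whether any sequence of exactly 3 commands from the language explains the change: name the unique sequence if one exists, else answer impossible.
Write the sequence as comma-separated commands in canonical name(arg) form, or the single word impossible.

straight(1), arc(right, 3), arc(right, 3)

key: order matters: swapping straight(1) and arc(right, 3) lands elsewhere
from: x=2 y=1 heading=N
t=1 straight(1) ⇒ x=2 y=2 heading=N
t=2 arc(right, 3) ⇒ x=5 y=5 heading=E
t=3 arc(right, 3) ⇒ x=8 y=2 heading=S
uniquely the one of 64 3-step routes that fits.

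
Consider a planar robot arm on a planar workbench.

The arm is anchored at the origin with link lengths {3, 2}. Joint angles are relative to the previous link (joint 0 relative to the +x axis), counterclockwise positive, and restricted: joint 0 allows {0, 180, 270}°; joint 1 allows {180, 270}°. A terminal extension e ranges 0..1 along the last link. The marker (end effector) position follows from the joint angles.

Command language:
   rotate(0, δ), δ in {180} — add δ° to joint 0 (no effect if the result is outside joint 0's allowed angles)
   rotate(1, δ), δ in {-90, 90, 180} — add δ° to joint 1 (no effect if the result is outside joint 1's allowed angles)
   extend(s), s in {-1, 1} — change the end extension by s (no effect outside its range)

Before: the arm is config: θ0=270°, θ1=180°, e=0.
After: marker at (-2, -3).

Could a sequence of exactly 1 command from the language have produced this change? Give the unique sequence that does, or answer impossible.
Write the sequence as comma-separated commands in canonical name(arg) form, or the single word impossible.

initial: config: θ0=270°, θ1=180°, e=0
[1] after rotate(1, 90): config: θ0=270°, θ1=270°, e=0
no rival 1-sequence matches.

rotate(1, 90)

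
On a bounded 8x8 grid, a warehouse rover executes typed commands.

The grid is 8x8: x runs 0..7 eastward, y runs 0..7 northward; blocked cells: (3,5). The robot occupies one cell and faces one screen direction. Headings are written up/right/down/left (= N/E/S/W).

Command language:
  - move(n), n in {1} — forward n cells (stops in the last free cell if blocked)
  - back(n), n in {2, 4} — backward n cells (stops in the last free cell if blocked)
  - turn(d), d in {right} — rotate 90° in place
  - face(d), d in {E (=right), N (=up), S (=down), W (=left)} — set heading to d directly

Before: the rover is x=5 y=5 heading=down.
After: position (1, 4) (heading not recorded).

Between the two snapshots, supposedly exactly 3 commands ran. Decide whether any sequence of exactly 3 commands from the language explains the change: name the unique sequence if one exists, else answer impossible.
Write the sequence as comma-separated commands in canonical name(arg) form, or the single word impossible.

move(1), face(E), back(4)

key: order matters: swapping move(1) and back(4) lands elsewhere
initial: x=5 y=5 heading=down
step 1 (move(1)): x=5 y=4 heading=down
step 2 (face(E)): x=5 y=4 heading=right
step 3 (back(4)): x=1 y=4 heading=right
no rival 3-sequence matches.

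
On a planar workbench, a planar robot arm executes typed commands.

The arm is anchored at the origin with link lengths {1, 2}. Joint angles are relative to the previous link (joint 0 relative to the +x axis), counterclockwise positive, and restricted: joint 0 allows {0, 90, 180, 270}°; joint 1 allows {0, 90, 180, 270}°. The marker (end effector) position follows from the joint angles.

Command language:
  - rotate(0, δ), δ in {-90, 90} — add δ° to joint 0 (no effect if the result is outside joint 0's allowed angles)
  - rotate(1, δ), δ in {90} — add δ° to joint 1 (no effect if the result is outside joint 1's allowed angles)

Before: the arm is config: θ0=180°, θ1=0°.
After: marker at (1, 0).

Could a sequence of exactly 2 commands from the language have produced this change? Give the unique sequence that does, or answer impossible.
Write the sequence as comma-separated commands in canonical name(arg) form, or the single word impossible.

start: config: θ0=180°, θ1=0°
step 1 (rotate(1, 90)): config: θ0=180°, θ1=90°
step 2 (rotate(1, 90)): config: θ0=180°, θ1=180°
uniquely the one of 9 2-step routes that fits.

rotate(1, 90), rotate(1, 90)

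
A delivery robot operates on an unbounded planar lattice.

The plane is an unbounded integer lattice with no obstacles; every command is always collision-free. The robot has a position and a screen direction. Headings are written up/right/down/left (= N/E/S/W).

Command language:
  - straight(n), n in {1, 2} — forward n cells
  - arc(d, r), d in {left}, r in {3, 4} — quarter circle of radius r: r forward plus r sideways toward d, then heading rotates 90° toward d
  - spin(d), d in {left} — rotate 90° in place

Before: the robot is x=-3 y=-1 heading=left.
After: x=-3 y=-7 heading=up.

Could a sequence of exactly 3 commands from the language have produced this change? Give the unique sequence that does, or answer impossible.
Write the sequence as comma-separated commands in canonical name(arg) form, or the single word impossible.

key: order matters: swapping arc(left, 3) and spin(left) lands elsewhere
t0: x=-3 y=-1 heading=left
1. arc(left, 3) → x=-6 y=-4 heading=down
2. arc(left, 3) → x=-3 y=-7 heading=right
3. spin(left) → x=-3 y=-7 heading=up
uniquely the one of 125 3-step routes that fits.

arc(left, 3), arc(left, 3), spin(left)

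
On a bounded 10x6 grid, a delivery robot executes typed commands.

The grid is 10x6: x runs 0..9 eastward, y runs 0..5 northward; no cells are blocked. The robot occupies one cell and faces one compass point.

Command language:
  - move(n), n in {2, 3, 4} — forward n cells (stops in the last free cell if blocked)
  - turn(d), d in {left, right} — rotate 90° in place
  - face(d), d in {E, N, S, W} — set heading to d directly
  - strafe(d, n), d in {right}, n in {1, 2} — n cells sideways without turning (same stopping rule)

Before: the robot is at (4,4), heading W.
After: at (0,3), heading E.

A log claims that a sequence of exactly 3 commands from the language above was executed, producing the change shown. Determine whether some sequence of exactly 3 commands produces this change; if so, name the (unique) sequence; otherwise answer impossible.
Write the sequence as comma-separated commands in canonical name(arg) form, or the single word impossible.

key: order matters: swapping move(4) and strafe(right, 1) lands elsewhere
begin: at (4,4), heading W
t=1 move(4) ⇒ at (0,4), heading W
t=2 face(E) ⇒ at (0,4), heading E
t=3 strafe(right, 1) ⇒ at (0,3), heading E
no rival 3-sequence matches.

move(4), face(E), strafe(right, 1)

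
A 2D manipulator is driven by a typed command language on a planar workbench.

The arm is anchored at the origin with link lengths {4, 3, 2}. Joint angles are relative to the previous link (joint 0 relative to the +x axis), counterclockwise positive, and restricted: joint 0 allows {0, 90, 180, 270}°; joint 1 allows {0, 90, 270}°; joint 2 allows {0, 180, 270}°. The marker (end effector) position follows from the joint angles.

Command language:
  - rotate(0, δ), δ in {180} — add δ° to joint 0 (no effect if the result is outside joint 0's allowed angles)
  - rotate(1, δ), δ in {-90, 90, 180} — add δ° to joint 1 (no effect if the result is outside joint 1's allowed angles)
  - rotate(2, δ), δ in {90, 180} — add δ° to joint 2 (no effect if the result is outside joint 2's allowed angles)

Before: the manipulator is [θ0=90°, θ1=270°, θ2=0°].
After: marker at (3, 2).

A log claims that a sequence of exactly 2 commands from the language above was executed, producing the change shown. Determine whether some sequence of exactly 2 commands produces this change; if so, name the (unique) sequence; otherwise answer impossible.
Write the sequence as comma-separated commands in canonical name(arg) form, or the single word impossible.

rotate(2, 180), rotate(2, 90)

key: running rotate(2, 90) before rotate(2, 180) would end elsewhere — order is forced
start: [θ0=90°, θ1=270°, θ2=0°]
[1] after rotate(2, 180): [θ0=90°, θ1=270°, θ2=180°]
[2] after rotate(2, 90): [θ0=90°, θ1=270°, θ2=270°]
uniquely the one of 36 2-step routes that fits.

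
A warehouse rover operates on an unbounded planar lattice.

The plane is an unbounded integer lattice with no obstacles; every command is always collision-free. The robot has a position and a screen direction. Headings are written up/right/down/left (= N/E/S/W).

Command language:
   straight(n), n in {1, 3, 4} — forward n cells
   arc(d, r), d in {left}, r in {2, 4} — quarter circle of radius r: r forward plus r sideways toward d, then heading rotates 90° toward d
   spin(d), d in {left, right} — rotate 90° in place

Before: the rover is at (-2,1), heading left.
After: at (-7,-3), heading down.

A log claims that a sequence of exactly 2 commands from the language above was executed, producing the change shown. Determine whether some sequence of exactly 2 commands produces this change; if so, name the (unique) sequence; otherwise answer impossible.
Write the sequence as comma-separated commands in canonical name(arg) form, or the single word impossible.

straight(1), arc(left, 4)

key: cell and facing (now S) both changed — the 2 commands mix motion and turning
initial: at (-2,1), heading left
1. straight(1) → at (-3,1), heading left
2. arc(left, 4) → at (-7,-3), heading down
uniquely the one of 49 2-step routes that fits.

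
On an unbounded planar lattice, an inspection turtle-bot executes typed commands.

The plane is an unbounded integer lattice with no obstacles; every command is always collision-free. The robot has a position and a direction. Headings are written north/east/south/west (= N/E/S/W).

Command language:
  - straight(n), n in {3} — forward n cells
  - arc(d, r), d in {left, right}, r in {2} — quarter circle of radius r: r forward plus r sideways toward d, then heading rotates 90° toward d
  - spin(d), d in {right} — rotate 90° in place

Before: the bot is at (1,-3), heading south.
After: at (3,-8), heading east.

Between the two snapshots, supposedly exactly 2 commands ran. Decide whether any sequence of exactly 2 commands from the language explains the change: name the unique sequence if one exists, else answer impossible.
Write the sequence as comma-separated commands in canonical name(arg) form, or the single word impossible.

key: order matters: swapping straight(3) and arc(left, 2) lands elsewhere
initial: at (1,-3), heading south
step 1 (straight(3)): at (1,-6), heading south
step 2 (arc(left, 2)): at (3,-8), heading east
uniquely the one of 16 2-step routes that fits.

straight(3), arc(left, 2)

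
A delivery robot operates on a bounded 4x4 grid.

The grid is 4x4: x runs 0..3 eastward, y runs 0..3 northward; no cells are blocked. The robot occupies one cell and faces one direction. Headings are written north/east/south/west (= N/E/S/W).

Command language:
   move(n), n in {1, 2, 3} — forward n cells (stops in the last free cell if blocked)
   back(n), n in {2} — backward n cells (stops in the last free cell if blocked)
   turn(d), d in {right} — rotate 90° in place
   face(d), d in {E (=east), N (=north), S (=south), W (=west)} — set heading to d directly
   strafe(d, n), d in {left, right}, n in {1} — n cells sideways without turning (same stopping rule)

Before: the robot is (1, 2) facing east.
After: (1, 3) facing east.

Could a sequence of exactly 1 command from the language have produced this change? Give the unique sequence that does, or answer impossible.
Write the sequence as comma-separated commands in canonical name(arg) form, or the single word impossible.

strafe(left, 1)

key: heading stays E — the single command does not turn
t0: (1, 2) facing east
[1] after strafe(left, 1): (1, 3) facing east
no other 1-command option fits: unique.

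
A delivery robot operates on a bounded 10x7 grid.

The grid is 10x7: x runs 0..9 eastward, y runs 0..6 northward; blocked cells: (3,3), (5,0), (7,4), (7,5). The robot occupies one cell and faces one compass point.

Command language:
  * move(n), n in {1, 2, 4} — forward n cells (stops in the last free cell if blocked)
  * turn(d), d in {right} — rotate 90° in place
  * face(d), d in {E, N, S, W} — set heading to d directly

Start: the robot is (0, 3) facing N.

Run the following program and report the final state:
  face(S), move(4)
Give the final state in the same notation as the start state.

(0, 0) facing S

begin: (0, 3) facing N
t=1 face(S) ⇒ (0, 3) facing S
t=2 move(4) ⇒ (0, 0) facing S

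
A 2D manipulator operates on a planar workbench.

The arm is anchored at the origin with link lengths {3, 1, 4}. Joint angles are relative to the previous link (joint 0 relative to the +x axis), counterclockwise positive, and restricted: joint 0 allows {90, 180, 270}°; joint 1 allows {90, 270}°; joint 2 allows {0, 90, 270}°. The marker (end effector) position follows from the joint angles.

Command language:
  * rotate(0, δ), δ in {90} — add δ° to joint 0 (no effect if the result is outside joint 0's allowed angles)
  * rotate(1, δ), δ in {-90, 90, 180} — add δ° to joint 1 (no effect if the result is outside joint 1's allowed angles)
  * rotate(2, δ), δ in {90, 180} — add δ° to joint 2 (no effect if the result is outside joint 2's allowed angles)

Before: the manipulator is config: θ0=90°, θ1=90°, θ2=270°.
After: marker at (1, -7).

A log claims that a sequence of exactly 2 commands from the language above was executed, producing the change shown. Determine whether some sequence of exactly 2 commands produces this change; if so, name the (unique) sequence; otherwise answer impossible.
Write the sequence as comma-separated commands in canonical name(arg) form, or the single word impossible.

t0: config: θ0=90°, θ1=90°, θ2=270°
[1] after rotate(0, 90): config: θ0=180°, θ1=90°, θ2=270°
[2] after rotate(0, 90): config: θ0=270°, θ1=90°, θ2=270°
uniquely the one of 36 2-step routes that fits.

rotate(0, 90), rotate(0, 90)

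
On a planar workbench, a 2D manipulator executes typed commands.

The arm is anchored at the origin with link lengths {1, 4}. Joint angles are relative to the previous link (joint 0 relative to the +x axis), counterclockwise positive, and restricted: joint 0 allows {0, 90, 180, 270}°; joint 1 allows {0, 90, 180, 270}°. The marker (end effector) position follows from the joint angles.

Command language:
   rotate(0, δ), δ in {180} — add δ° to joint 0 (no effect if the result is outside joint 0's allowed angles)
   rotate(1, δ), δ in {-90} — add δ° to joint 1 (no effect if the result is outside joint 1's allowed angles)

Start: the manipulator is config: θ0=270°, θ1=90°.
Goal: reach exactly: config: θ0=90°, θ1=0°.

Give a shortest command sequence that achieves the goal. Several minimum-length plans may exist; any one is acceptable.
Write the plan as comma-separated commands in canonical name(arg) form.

rotate(0, 180), rotate(1, -90)

t0: config: θ0=270°, θ1=90°
t=1 rotate(0, 180) ⇒ config: θ0=90°, θ1=90°
t=2 rotate(1, -90) ⇒ config: θ0=90°, θ1=0°
nothing shorter than 2 reaches the goal.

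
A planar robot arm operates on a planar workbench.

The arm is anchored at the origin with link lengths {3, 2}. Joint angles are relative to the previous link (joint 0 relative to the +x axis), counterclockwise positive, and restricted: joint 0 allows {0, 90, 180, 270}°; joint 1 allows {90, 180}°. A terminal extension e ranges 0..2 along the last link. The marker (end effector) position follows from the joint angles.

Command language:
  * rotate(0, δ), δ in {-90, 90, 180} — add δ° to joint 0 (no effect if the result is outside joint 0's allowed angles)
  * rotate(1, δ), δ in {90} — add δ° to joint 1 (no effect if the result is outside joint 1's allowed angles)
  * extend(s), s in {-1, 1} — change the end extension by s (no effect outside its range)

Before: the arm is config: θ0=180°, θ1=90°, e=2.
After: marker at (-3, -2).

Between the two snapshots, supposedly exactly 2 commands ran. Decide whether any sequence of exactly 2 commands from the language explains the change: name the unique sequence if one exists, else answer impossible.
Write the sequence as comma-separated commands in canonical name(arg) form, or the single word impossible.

begin: config: θ0=180°, θ1=90°, e=2
t=1 extend(-1) ⇒ config: θ0=180°, θ1=90°, e=1
t=2 extend(-1) ⇒ config: θ0=180°, θ1=90°, e=0
all 36 alternatives checked — unique.

extend(-1), extend(-1)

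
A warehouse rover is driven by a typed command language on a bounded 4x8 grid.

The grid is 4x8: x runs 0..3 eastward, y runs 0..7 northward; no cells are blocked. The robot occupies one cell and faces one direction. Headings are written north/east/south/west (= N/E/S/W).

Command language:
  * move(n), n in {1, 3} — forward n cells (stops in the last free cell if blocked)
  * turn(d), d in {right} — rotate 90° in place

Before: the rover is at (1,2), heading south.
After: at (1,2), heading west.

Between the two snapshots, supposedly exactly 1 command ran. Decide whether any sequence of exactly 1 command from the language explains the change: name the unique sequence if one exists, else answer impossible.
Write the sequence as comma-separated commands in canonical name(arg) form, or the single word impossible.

key: (1,2) unchanged — the single command moves nothing
t0: at (1,2), heading south
step 1 (turn(right)): at (1,2), heading west
no other 1-command option fits: unique.

turn(right)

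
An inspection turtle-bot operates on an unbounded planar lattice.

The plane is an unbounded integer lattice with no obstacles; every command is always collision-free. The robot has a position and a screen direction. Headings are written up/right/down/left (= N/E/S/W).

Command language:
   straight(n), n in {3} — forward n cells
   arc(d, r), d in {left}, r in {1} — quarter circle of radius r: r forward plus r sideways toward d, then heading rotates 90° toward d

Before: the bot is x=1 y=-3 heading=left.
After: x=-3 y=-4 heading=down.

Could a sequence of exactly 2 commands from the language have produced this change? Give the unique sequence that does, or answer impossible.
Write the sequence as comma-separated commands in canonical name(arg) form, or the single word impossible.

key: cell and facing (now S) both changed — the 2 commands mix motion and turning
from: x=1 y=-3 heading=left
1. straight(3) → x=-2 y=-3 heading=left
2. arc(left, 1) → x=-3 y=-4 heading=down
uniquely the one of 4 2-step routes that fits.

straight(3), arc(left, 1)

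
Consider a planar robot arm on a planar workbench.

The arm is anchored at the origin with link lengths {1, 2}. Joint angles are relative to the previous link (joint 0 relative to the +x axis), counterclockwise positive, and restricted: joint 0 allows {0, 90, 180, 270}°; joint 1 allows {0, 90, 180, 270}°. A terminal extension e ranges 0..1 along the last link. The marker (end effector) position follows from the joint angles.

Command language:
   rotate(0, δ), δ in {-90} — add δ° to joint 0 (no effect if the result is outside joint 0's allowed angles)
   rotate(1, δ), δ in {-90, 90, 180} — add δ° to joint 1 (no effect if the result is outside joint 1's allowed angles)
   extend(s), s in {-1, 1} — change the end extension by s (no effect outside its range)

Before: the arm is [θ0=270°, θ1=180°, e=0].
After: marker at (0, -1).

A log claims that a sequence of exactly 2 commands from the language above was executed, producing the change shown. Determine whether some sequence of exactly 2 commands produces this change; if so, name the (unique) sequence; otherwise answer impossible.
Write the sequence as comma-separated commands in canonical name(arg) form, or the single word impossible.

rotate(0, -90), rotate(0, -90)

begin: [θ0=270°, θ1=180°, e=0]
t=1 rotate(0, -90) ⇒ [θ0=180°, θ1=180°, e=0]
t=2 rotate(0, -90) ⇒ [θ0=90°, θ1=180°, e=0]
all 36 alternatives checked — unique.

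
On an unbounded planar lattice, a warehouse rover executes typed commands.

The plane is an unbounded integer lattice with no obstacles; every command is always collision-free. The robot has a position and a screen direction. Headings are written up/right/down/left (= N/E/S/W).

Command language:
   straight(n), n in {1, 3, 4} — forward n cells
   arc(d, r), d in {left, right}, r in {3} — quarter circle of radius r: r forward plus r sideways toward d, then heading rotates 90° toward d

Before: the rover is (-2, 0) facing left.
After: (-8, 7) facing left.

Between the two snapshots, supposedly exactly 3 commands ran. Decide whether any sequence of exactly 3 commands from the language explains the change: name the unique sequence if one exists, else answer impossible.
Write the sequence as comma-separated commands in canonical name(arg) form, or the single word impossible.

key: running arc(left, 3) before arc(right, 3) would end elsewhere — order is forced
from: (-2, 0) facing left
1. arc(right, 3) → (-5, 3) facing up
2. straight(1) → (-5, 4) facing up
3. arc(left, 3) → (-8, 7) facing left
uniquely the one of 125 3-step routes that fits.

arc(right, 3), straight(1), arc(left, 3)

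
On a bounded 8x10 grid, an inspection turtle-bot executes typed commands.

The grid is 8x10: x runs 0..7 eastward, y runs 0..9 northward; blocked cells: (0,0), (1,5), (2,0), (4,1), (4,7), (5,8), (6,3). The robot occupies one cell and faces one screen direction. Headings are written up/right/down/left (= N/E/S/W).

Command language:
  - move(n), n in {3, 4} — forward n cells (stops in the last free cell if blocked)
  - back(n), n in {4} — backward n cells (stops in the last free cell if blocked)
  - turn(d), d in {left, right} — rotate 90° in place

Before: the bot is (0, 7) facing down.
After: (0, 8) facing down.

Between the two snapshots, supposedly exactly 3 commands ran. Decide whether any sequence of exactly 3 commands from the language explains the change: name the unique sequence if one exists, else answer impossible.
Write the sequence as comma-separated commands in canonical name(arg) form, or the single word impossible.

impossible

no 3-step route produces this change.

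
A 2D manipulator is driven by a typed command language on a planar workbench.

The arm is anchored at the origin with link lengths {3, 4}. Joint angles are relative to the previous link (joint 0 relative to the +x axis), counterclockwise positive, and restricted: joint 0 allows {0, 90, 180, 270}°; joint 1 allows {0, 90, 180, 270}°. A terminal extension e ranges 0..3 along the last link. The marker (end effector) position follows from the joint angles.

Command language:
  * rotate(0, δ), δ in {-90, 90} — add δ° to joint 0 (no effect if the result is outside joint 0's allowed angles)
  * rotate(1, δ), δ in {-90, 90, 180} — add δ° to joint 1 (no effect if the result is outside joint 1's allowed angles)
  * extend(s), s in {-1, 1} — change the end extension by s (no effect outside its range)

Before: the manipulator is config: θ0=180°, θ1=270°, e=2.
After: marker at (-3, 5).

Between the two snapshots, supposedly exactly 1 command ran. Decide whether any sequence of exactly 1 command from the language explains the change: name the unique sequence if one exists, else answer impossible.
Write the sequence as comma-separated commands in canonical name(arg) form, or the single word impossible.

begin: config: θ0=180°, θ1=270°, e=2
[1] after extend(-1): config: θ0=180°, θ1=270°, e=1
uniquely the one of 7 1-step routes that fits.

extend(-1)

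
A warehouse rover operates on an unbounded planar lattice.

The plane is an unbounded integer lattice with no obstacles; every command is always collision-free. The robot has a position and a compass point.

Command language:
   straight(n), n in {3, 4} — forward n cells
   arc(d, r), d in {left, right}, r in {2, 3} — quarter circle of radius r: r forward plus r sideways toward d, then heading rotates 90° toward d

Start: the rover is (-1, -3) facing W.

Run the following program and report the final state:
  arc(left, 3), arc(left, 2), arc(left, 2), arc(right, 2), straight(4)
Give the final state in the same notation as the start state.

(6, -4) facing E

t0: (-1, -3) facing W
step 1 (arc(left, 3)): (-4, -6) facing S
step 2 (arc(left, 2)): (-2, -8) facing E
step 3 (arc(left, 2)): (0, -6) facing N
step 4 (arc(right, 2)): (2, -4) facing E
step 5 (straight(4)): (6, -4) facing E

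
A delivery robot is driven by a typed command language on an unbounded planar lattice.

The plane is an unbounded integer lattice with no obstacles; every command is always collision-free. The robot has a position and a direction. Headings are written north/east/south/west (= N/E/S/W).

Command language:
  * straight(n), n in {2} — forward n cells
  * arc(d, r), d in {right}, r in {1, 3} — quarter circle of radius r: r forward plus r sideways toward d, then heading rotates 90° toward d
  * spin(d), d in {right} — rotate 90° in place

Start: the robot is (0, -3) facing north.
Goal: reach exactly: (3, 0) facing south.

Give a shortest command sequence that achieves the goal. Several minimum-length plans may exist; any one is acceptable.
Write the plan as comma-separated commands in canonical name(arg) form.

t0: (0, -3) facing north
1. arc(right, 3) → (3, 0) facing east
2. spin(right) → (3, 0) facing south
no 1-step plan works, so 2 is optimal.

arc(right, 3), spin(right)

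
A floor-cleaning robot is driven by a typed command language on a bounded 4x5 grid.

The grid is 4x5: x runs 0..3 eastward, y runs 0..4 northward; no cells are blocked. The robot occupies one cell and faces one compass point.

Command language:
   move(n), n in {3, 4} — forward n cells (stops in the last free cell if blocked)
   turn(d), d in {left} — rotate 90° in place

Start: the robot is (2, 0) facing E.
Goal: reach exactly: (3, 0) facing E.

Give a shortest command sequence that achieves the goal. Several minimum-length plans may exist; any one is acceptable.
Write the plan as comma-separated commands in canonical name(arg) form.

from: (2, 0) facing E
step 1 (move(3)): (3, 0) facing E
no 0-step plan works, so 1 is optimal.

move(3)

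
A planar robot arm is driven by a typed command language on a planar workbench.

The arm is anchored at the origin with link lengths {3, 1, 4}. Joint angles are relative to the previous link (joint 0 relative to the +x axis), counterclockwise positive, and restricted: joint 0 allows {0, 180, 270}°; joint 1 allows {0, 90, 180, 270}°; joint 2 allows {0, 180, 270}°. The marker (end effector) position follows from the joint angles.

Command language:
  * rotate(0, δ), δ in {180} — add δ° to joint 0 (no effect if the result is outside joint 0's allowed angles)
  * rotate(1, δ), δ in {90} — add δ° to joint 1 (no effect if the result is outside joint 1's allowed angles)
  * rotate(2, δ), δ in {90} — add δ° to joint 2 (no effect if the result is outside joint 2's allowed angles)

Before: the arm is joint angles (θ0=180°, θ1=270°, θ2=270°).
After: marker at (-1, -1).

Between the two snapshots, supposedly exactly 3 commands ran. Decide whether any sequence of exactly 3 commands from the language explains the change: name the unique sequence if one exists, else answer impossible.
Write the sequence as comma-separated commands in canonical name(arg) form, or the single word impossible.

begin: joint angles (θ0=180°, θ1=270°, θ2=270°)
step 1 (rotate(0, 180)): joint angles (θ0=0°, θ1=270°, θ2=270°)
step 2 (rotate(0, 180)): joint angles (θ0=180°, θ1=270°, θ2=270°)
step 3 (rotate(0, 180)): joint angles (θ0=0°, θ1=270°, θ2=270°)
no rival 3-sequence matches.

rotate(0, 180), rotate(0, 180), rotate(0, 180)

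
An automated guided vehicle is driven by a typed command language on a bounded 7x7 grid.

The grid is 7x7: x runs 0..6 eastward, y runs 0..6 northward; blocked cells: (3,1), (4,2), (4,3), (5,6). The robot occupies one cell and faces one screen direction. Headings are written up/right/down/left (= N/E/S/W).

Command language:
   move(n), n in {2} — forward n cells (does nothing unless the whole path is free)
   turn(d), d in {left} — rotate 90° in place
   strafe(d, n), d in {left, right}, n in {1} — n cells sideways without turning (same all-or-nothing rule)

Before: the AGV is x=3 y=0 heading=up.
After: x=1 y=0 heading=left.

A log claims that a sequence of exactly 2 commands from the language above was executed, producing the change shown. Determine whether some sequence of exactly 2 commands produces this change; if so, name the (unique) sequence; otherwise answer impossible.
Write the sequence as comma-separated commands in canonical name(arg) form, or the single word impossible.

turn(left), move(2)

key: cell and facing (now W) both changed — the 2 commands mix motion and turning
begin: x=3 y=0 heading=up
1. turn(left) → x=3 y=0 heading=left
2. move(2) → x=1 y=0 heading=left
all 16 alternatives checked — unique.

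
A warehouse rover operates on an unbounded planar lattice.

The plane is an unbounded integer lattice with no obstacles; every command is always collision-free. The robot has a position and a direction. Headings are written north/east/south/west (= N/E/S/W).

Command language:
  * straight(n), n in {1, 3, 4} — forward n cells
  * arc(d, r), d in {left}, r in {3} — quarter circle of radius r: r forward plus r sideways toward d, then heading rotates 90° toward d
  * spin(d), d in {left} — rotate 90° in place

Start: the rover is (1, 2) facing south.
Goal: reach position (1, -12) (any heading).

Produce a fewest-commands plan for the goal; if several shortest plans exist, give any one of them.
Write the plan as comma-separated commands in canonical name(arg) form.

straight(4), straight(4), straight(3), straight(3)

initial: (1, 2) facing south
t=1 straight(4) ⇒ (1, -2) facing south
t=2 straight(4) ⇒ (1, -6) facing south
t=3 straight(3) ⇒ (1, -9) facing south
t=4 straight(3) ⇒ (1, -12) facing south
minimal: 4 command(s), checked below 4.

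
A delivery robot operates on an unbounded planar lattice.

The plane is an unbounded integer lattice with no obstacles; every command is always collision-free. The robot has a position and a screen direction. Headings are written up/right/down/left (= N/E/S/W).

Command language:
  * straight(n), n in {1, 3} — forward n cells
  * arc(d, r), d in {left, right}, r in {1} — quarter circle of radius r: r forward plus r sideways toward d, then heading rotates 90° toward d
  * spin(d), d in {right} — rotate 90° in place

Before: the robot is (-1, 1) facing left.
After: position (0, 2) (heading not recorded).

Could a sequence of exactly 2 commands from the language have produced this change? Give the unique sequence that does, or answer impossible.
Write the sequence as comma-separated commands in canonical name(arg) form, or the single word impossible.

spin(right), arc(right, 1)

key: running arc(right, 1) before spin(right) would end elsewhere — order is forced
start: (-1, 1) facing left
t=1 spin(right) ⇒ (-1, 1) facing up
t=2 arc(right, 1) ⇒ (0, 2) facing right
uniquely the one of 25 2-step routes that fits.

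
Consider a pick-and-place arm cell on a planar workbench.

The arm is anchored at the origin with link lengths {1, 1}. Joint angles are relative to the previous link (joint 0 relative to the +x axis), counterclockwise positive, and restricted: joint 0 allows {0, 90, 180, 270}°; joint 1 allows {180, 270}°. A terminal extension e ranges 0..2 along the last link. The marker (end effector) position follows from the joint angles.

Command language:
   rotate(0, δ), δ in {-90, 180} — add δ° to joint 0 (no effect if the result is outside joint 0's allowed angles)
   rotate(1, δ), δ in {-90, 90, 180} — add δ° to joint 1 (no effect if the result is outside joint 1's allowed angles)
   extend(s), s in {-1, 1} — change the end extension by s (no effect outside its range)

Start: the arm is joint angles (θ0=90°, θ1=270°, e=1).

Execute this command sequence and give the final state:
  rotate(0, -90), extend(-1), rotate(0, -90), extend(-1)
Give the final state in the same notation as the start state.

begin: joint angles (θ0=90°, θ1=270°, e=1)
t=1 rotate(0, -90) ⇒ joint angles (θ0=0°, θ1=270°, e=1)
t=2 extend(-1) ⇒ joint angles (θ0=0°, θ1=270°, e=0)
t=3 rotate(0, -90) ⇒ joint angles (θ0=270°, θ1=270°, e=0)
t=4 extend(-1) ⇒ joint angles (θ0=270°, θ1=270°, e=0)

joint angles (θ0=270°, θ1=270°, e=0)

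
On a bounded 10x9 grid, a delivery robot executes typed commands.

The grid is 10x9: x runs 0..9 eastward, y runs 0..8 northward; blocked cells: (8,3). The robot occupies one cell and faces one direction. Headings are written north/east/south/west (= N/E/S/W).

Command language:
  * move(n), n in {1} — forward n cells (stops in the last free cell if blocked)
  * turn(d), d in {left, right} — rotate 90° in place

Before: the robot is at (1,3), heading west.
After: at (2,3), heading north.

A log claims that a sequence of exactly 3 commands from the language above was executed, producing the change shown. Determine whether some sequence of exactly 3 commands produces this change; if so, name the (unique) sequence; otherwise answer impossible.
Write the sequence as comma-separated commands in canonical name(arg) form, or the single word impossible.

no 3-step route produces this change.

impossible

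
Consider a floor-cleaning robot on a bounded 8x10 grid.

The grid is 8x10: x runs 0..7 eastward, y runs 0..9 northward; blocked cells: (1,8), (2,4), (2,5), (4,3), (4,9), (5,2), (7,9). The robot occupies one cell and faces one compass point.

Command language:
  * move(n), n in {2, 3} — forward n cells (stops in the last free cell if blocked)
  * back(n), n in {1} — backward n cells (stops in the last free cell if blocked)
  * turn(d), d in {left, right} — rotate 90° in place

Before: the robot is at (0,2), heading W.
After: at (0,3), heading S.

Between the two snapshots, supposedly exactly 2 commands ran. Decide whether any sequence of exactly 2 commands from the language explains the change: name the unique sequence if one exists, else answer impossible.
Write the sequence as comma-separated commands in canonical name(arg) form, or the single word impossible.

key: position moved to (0,3) AND the heading swung to S — translation plus rotation needed
start: at (0,2), heading W
t=1 turn(left) ⇒ at (0,2), heading S
t=2 back(1) ⇒ at (0,3), heading S
all 25 alternatives checked — unique.

turn(left), back(1)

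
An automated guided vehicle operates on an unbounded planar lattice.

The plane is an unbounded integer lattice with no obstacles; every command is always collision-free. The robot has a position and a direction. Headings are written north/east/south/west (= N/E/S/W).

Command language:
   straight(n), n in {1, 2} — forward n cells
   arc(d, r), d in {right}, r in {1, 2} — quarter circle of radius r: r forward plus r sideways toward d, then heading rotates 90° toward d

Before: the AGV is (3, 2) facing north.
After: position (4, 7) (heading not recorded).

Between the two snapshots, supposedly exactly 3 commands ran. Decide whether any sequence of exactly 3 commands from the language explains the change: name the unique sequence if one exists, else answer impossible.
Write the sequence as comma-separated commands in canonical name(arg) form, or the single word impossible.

key: running arc(right, 1) before straight(2) would end elsewhere — order is forced
begin: (3, 2) facing north
[1] after straight(2): (3, 4) facing north
[2] after straight(2): (3, 6) facing north
[3] after arc(right, 1): (4, 7) facing east
all 64 alternatives checked — unique.

straight(2), straight(2), arc(right, 1)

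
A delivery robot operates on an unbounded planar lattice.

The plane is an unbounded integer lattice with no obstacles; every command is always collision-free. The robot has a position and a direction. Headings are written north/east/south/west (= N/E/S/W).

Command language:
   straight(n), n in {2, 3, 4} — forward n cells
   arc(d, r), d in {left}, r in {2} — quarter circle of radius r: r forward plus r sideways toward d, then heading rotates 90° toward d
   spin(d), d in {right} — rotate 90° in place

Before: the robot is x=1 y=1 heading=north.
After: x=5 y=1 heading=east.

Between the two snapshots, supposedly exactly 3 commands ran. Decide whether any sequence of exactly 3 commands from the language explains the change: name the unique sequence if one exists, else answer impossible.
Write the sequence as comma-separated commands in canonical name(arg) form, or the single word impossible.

key: order matters: swapping spin(right) and straight(2) lands elsewhere
t0: x=1 y=1 heading=north
step 1 (spin(right)): x=1 y=1 heading=east
step 2 (straight(2)): x=3 y=1 heading=east
step 3 (straight(2)): x=5 y=1 heading=east
all 125 alternatives checked — unique.

spin(right), straight(2), straight(2)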